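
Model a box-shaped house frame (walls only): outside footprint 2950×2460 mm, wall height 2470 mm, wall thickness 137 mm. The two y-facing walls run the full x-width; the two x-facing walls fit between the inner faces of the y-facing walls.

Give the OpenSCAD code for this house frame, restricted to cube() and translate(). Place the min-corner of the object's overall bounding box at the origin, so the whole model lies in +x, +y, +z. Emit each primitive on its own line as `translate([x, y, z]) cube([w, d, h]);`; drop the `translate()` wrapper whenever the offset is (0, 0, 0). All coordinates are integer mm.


cube([2950, 137, 2470]);
translate([0, 2323, 0]) cube([2950, 137, 2470]);
translate([0, 137, 0]) cube([137, 2186, 2470]);
translate([2813, 137, 0]) cube([137, 2186, 2470]);


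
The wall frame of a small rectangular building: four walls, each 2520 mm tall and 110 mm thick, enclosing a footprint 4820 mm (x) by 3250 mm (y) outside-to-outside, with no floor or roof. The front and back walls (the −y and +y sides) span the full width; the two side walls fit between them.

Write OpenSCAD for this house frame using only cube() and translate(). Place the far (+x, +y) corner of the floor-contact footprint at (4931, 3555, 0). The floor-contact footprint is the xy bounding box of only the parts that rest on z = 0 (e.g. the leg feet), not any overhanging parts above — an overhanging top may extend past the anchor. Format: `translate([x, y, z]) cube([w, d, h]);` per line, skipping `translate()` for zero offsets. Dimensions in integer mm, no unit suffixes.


translate([111, 305, 0]) cube([4820, 110, 2520]);
translate([111, 3445, 0]) cube([4820, 110, 2520]);
translate([111, 415, 0]) cube([110, 3030, 2520]);
translate([4821, 415, 0]) cube([110, 3030, 2520]);


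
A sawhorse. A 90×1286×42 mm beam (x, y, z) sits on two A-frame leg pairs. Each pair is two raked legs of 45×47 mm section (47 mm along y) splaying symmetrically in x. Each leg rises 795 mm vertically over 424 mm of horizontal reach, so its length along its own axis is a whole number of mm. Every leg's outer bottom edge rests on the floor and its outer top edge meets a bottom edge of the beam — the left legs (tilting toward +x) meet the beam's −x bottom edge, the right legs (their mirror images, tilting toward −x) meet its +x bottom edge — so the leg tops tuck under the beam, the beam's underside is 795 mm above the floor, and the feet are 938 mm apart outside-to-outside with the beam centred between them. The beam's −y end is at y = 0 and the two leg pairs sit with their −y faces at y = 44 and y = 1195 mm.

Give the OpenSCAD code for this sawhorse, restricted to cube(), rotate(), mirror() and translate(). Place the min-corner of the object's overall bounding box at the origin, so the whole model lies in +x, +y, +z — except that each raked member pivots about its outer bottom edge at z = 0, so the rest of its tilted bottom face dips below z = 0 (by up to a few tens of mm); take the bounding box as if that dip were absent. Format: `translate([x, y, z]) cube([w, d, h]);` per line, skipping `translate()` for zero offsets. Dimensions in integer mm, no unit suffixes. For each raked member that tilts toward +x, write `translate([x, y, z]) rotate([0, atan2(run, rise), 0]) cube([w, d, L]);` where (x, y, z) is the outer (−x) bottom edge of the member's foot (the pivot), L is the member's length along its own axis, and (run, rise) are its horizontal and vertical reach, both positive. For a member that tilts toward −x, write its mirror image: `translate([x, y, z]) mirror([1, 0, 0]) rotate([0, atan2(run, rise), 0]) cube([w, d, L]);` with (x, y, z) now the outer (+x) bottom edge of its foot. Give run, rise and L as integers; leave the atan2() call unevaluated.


// leg length = √(424² + 795²) = 901
// right-leg outer foot x = 2·424 + 90 = 938
// beam min-corner = (424, 0, 795)
translate([424, 0, 795]) cube([90, 1286, 42]);
translate([0, 44, 0]) rotate([0, atan2(424, 795), 0]) cube([45, 47, 901]);
translate([938, 44, 0]) mirror([1, 0, 0]) rotate([0, atan2(424, 795), 0]) cube([45, 47, 901]);
translate([0, 1195, 0]) rotate([0, atan2(424, 795), 0]) cube([45, 47, 901]);
translate([938, 1195, 0]) mirror([1, 0, 0]) rotate([0, atan2(424, 795), 0]) cube([45, 47, 901]);


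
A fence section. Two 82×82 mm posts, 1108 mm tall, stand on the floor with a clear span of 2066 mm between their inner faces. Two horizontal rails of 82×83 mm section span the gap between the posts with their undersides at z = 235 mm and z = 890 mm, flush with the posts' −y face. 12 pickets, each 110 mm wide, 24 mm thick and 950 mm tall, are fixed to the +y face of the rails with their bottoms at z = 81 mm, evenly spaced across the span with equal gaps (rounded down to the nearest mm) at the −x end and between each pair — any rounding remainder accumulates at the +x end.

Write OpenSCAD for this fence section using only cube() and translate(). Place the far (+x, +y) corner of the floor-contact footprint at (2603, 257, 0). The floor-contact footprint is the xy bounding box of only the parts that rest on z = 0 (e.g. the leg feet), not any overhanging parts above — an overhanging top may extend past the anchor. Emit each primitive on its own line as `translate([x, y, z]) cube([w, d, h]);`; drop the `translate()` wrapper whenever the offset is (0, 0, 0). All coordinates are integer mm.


translate([373, 175, 0]) cube([82, 82, 1108]);
translate([2521, 175, 0]) cube([82, 82, 1108]);
translate([455, 175, 235]) cube([2066, 82, 83]);
translate([455, 175, 890]) cube([2066, 82, 83]);
translate([512, 257, 81]) cube([110, 24, 950]);
translate([679, 257, 81]) cube([110, 24, 950]);
translate([846, 257, 81]) cube([110, 24, 950]);
translate([1013, 257, 81]) cube([110, 24, 950]);
translate([1180, 257, 81]) cube([110, 24, 950]);
translate([1347, 257, 81]) cube([110, 24, 950]);
translate([1514, 257, 81]) cube([110, 24, 950]);
translate([1681, 257, 81]) cube([110, 24, 950]);
translate([1848, 257, 81]) cube([110, 24, 950]);
translate([2015, 257, 81]) cube([110, 24, 950]);
translate([2182, 257, 81]) cube([110, 24, 950]);
translate([2349, 257, 81]) cube([110, 24, 950]);


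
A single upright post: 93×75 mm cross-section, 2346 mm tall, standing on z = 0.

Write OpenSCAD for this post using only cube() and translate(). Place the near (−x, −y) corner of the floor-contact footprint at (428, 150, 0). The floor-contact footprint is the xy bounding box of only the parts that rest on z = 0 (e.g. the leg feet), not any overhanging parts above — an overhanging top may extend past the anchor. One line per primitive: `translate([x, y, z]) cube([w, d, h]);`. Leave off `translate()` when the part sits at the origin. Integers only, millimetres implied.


translate([428, 150, 0]) cube([93, 75, 2346]);


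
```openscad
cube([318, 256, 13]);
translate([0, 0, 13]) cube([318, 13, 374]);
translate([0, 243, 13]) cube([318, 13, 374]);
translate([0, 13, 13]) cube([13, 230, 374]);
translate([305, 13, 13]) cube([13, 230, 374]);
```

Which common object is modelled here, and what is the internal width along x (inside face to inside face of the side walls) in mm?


An open box. The internal width is 292 mm.

A 318×256 base slab with four walls standing on it — an open box. The base is 318 mm wide and the walls are 13 mm thick, so the internal width is 318 − 2 × 13 = 292 mm.


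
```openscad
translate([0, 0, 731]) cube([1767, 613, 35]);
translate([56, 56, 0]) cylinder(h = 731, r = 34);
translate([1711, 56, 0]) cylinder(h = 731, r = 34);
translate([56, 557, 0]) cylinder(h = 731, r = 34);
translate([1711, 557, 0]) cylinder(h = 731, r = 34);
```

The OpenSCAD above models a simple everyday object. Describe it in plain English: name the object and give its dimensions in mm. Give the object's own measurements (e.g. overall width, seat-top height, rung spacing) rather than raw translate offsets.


A table: top 1767 mm (x) × 613 mm (y), 35 mm thick, upper face at z = 766 mm, on four round legs of 68 mm diameter, each leg's bounding box inset 22 mm from the nearest pair of top edges from z = 0 to the bottom of the top.


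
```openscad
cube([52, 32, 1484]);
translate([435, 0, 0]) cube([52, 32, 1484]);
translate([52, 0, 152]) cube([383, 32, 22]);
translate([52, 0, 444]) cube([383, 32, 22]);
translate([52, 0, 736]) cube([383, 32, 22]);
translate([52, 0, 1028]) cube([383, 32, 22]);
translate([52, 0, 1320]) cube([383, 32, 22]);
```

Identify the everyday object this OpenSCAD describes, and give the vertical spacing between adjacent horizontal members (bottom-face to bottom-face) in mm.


A ladder. The rung spacing is 292 mm.

Two tall 52×32 posts with 5 short bars between them — a ladder. Adjacent rungs sit at z = 152 and z = 444, so the spacing is 444 − 152 = 292 mm.


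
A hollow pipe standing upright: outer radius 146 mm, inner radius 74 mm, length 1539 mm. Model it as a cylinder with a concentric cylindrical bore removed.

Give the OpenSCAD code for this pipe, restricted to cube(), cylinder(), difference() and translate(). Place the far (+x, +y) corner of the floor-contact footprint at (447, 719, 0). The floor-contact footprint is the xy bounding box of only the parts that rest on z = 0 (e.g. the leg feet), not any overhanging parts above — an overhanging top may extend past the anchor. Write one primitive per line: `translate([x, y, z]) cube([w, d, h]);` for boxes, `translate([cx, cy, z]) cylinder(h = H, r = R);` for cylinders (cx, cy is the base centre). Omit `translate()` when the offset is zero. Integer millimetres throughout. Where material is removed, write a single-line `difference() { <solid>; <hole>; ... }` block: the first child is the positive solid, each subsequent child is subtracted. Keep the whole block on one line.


difference() { translate([301, 573, 0]) cylinder(h = 1539, r = 146); translate([301, 573, 0]) cylinder(h = 1539, r = 74); }


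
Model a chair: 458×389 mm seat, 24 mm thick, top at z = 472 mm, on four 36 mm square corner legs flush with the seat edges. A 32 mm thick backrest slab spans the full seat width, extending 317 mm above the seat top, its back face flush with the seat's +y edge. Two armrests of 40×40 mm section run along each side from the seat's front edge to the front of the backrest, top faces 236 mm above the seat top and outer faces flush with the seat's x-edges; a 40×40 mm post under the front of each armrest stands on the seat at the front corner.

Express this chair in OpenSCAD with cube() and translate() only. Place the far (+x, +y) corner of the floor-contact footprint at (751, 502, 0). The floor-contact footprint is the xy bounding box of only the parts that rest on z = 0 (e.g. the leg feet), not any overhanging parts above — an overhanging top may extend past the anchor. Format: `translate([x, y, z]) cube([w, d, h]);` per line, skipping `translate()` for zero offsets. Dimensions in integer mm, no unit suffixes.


translate([293, 113, 448]) cube([458, 389, 24]);
translate([293, 113, 0]) cube([36, 36, 448]);
translate([715, 113, 0]) cube([36, 36, 448]);
translate([293, 466, 0]) cube([36, 36, 448]);
translate([715, 466, 0]) cube([36, 36, 448]);
translate([293, 470, 472]) cube([458, 32, 317]);
translate([293, 113, 668]) cube([40, 357, 40]);
translate([711, 113, 668]) cube([40, 357, 40]);
translate([293, 113, 472]) cube([40, 40, 196]);
translate([711, 113, 472]) cube([40, 40, 196]);


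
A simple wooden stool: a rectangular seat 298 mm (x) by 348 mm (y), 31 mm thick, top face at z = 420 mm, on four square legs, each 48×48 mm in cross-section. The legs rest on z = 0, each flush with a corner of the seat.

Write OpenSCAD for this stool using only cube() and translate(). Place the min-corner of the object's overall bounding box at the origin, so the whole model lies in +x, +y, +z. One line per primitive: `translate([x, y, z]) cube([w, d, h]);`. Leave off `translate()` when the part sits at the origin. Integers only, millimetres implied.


translate([0, 0, 389]) cube([298, 348, 31]);
cube([48, 48, 389]);
translate([250, 0, 0]) cube([48, 48, 389]);
translate([0, 300, 0]) cube([48, 48, 389]);
translate([250, 300, 0]) cube([48, 48, 389]);


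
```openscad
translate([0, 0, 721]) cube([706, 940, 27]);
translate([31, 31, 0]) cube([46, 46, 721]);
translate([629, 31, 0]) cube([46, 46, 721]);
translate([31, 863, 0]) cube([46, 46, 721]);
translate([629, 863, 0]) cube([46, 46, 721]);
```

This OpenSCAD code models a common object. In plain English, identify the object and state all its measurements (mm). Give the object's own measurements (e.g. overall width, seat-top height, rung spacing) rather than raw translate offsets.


A table: top 706 mm (x) × 940 mm (y), 27 mm thick, upper face at z = 748 mm, on four 46×46 mm square legs, each inset 31 mm from the nearest pair of top edges from z = 0 to the bottom of the top.


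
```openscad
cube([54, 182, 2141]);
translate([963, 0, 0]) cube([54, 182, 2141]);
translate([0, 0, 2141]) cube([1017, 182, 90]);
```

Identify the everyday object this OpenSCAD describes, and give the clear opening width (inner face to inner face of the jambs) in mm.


A door frame. The clear opening width is 909 mm.

Two 2141 mm tall posts with a header on top — a door frame. The left jamb is 54 mm wide at x = 0; the right jamb starts at x = 963. The clear opening is 963 − 54 = 909 mm.


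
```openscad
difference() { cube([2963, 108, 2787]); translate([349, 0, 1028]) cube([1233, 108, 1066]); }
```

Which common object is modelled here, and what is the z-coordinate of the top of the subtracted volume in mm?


A wall with a window opening. The window head height is 2094 mm.

A wall with a rectangular opening subtracted — a window. Sill at z = 1028, opening 1066 mm tall, so the head is at 1028 + 1066 = 2094 mm.


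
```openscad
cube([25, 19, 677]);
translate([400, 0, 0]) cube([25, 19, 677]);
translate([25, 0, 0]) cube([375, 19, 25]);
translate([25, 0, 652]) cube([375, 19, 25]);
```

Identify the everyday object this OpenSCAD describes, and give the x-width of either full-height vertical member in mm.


A picture frame. The border width is 25 mm.

Four thin pieces enclosing a rectangular opening — a picture frame. The two full-height stiles are 677 mm tall; the top rail sits at z = 652 and is 25 mm tall, so the border above the opening is 677 − 652 = 25 mm, matching the stile x-width.


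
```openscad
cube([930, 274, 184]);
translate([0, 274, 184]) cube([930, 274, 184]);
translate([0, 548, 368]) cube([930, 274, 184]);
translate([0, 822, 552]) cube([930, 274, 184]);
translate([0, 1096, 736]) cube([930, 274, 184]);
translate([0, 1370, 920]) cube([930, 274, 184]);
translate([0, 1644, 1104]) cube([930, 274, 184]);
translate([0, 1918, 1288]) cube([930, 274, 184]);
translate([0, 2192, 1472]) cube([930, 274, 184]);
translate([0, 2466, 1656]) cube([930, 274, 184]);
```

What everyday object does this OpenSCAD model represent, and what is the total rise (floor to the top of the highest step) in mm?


A staircase. The total rise is 1840 mm.

10 identical blocks, each offset up and back from the previous — a staircase. Each step is 184 mm tall and there are 10 of them, so the total rise is 10 × 184 = 1840 mm.


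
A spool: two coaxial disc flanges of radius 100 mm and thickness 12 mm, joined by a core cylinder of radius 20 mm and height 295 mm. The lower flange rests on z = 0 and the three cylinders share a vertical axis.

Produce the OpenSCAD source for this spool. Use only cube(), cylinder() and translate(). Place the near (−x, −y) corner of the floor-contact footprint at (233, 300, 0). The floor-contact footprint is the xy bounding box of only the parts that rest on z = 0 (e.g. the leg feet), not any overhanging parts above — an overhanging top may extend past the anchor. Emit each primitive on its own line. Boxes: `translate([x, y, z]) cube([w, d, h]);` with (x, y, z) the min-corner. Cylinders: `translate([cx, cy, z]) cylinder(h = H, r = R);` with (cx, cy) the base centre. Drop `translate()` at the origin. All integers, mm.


translate([333, 400, 0]) cylinder(h = 12, r = 100);
translate([333, 400, 12]) cylinder(h = 295, r = 20);
translate([333, 400, 307]) cylinder(h = 12, r = 100);


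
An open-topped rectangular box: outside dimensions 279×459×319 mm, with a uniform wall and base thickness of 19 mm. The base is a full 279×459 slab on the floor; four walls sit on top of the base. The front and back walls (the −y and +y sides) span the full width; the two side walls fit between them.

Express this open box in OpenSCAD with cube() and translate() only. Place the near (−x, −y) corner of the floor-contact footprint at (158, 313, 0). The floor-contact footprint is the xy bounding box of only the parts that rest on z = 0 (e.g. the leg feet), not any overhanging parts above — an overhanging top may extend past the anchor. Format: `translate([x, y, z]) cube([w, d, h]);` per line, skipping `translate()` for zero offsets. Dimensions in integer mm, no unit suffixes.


translate([158, 313, 0]) cube([279, 459, 19]);
translate([158, 313, 19]) cube([279, 19, 300]);
translate([158, 753, 19]) cube([279, 19, 300]);
translate([158, 332, 19]) cube([19, 421, 300]);
translate([418, 332, 19]) cube([19, 421, 300]);


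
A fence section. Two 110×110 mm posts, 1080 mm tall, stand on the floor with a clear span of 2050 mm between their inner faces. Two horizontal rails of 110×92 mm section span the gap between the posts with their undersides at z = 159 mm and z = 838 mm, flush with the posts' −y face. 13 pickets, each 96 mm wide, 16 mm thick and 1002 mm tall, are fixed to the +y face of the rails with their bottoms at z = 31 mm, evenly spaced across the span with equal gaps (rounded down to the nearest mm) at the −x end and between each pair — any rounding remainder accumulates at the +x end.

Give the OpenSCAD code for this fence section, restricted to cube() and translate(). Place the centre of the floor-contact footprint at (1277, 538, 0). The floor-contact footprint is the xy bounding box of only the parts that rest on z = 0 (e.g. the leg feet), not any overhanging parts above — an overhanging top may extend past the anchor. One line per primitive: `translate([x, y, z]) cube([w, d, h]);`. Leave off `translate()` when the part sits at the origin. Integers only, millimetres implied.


translate([142, 483, 0]) cube([110, 110, 1080]);
translate([2302, 483, 0]) cube([110, 110, 1080]);
translate([252, 483, 159]) cube([2050, 110, 92]);
translate([252, 483, 838]) cube([2050, 110, 92]);
translate([309, 593, 31]) cube([96, 16, 1002]);
translate([462, 593, 31]) cube([96, 16, 1002]);
translate([615, 593, 31]) cube([96, 16, 1002]);
translate([768, 593, 31]) cube([96, 16, 1002]);
translate([921, 593, 31]) cube([96, 16, 1002]);
translate([1074, 593, 31]) cube([96, 16, 1002]);
translate([1227, 593, 31]) cube([96, 16, 1002]);
translate([1380, 593, 31]) cube([96, 16, 1002]);
translate([1533, 593, 31]) cube([96, 16, 1002]);
translate([1686, 593, 31]) cube([96, 16, 1002]);
translate([1839, 593, 31]) cube([96, 16, 1002]);
translate([1992, 593, 31]) cube([96, 16, 1002]);
translate([2145, 593, 31]) cube([96, 16, 1002]);


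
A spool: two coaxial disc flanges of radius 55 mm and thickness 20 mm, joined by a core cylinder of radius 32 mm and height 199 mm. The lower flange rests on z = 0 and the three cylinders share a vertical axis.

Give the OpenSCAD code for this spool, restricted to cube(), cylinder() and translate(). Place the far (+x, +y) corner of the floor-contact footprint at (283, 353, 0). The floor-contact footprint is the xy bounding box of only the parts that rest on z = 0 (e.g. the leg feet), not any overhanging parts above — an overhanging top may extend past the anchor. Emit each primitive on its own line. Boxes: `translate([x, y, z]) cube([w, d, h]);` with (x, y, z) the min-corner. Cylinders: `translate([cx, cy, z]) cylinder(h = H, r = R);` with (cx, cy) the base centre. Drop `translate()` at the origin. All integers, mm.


translate([228, 298, 0]) cylinder(h = 20, r = 55);
translate([228, 298, 20]) cylinder(h = 199, r = 32);
translate([228, 298, 219]) cylinder(h = 20, r = 55);


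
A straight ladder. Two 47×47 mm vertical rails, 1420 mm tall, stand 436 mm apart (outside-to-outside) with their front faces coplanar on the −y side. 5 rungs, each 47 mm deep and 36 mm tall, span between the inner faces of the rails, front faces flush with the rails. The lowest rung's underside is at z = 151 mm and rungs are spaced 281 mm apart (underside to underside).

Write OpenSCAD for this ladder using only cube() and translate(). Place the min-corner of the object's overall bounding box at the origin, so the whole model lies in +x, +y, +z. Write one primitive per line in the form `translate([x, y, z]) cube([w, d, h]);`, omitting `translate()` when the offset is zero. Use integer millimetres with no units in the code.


// rung span = 436 - 2*47 = 342
// rung[k] z = 151 + k*281
cube([47, 47, 1420]);
translate([389, 0, 0]) cube([47, 47, 1420]);
translate([47, 0, 151]) cube([342, 47, 36]);
translate([47, 0, 432]) cube([342, 47, 36]);
translate([47, 0, 713]) cube([342, 47, 36]);
translate([47, 0, 994]) cube([342, 47, 36]);
translate([47, 0, 1275]) cube([342, 47, 36]);


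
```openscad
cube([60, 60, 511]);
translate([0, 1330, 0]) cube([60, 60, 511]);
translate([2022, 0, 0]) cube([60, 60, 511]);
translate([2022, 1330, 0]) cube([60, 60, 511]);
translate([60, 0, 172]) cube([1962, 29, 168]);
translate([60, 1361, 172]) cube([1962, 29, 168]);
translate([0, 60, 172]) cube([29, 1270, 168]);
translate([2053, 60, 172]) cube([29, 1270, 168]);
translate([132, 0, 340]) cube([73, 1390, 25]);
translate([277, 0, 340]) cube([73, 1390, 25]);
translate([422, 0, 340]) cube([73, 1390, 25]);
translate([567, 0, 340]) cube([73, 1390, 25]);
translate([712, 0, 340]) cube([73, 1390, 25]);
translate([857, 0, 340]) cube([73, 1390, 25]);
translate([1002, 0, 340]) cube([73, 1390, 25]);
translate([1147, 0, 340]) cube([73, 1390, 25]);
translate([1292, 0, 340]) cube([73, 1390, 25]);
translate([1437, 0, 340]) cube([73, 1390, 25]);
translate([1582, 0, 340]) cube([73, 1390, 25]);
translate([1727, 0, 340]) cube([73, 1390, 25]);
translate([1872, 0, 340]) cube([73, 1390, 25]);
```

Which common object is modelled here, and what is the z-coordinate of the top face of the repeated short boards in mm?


A bed frame. The slat-top height is 365 mm.

Four posts, four rails, and a row of slats — a bed frame. Slats sit on the rails at z = 172 + 168 = 340; with slat thickness 25, the top is 365 mm.


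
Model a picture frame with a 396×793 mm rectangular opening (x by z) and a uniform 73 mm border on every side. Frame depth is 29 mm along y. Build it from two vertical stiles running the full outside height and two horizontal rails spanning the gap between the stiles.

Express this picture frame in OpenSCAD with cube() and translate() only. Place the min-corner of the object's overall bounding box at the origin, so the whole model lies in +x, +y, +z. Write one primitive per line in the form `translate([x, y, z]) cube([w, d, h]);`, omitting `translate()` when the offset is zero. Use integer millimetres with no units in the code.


cube([73, 29, 939]);
translate([469, 0, 0]) cube([73, 29, 939]);
translate([73, 0, 0]) cube([396, 29, 73]);
translate([73, 0, 866]) cube([396, 29, 73]);


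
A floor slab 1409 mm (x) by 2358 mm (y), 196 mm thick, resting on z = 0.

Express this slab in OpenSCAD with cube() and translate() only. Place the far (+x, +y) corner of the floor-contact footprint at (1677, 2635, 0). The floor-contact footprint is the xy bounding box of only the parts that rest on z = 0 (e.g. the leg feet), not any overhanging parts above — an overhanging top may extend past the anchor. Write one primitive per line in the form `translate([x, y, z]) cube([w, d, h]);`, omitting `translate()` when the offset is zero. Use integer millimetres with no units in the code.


translate([268, 277, 0]) cube([1409, 2358, 196]);


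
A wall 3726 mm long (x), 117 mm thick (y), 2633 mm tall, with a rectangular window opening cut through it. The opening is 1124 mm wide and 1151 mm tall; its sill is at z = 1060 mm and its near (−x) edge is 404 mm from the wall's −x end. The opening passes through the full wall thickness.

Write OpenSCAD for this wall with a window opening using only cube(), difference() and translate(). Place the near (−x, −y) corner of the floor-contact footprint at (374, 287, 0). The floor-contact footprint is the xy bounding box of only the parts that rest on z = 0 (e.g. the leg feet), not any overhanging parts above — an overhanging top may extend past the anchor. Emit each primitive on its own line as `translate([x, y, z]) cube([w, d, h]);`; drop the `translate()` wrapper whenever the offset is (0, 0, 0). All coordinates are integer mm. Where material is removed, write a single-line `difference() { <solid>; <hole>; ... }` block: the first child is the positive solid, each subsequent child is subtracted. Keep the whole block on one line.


difference() { translate([374, 287, 0]) cube([3726, 117, 2633]); translate([778, 287, 1060]) cube([1124, 117, 1151]); }


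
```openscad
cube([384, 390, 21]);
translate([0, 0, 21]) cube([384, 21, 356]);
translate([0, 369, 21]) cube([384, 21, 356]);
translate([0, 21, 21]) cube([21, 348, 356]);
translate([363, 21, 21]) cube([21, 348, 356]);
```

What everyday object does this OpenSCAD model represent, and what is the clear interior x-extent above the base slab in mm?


An open box. The internal width is 342 mm.

A 384×390 base slab with four walls standing on it — an open box. The base is 384 mm wide and the walls are 21 mm thick, so the internal width is 384 − 2 × 21 = 342 mm.


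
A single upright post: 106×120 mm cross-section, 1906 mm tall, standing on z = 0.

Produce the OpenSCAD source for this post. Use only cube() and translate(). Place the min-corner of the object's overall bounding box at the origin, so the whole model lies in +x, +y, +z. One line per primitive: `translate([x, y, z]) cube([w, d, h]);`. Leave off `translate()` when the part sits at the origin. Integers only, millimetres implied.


cube([106, 120, 1906]);


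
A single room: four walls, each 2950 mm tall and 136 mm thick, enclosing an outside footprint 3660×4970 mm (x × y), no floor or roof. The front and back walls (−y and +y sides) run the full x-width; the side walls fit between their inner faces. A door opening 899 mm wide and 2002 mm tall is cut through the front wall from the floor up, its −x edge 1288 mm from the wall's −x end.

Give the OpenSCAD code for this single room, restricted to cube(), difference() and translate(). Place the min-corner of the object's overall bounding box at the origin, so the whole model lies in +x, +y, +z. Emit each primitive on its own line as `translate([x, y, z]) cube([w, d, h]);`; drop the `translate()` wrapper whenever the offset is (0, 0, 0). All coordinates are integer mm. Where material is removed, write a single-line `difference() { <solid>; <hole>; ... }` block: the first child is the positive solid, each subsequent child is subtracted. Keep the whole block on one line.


difference() { cube([3660, 136, 2950]); translate([1288, 0, 0]) cube([899, 136, 2002]); }
translate([0, 4834, 0]) cube([3660, 136, 2950]);
translate([0, 136, 0]) cube([136, 4698, 2950]);
translate([3524, 136, 0]) cube([136, 4698, 2950]);


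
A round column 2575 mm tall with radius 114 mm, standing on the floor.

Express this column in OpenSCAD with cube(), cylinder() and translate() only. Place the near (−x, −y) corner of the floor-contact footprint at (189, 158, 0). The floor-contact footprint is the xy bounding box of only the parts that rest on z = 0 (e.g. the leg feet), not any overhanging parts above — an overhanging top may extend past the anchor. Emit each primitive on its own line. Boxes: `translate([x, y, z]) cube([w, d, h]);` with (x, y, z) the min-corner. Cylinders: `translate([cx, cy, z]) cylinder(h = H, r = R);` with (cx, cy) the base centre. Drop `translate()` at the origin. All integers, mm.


translate([303, 272, 0]) cylinder(h = 2575, r = 114);


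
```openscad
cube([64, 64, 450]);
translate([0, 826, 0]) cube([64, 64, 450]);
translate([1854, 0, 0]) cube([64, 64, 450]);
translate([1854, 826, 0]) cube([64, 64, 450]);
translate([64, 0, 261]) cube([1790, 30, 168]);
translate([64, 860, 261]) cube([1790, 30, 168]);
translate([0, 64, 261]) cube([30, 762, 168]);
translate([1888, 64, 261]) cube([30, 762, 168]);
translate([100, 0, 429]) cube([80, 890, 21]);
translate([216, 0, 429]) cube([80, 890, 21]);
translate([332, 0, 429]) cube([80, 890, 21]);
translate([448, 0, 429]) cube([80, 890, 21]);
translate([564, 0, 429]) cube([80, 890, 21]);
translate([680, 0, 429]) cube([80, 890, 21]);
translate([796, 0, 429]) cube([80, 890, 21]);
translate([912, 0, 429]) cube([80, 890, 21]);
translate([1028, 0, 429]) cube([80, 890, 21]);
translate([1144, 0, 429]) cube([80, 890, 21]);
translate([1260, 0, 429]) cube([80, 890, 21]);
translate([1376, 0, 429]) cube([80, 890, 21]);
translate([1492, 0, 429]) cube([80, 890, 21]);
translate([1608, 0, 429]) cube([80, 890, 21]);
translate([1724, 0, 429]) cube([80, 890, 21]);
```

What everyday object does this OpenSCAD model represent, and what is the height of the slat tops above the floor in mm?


A bed frame. The slat-top height is 450 mm.

Four posts, four rails, and a row of slats — a bed frame. Slats sit on the rails at z = 261 + 168 = 429; with slat thickness 21, the top is 450 mm.


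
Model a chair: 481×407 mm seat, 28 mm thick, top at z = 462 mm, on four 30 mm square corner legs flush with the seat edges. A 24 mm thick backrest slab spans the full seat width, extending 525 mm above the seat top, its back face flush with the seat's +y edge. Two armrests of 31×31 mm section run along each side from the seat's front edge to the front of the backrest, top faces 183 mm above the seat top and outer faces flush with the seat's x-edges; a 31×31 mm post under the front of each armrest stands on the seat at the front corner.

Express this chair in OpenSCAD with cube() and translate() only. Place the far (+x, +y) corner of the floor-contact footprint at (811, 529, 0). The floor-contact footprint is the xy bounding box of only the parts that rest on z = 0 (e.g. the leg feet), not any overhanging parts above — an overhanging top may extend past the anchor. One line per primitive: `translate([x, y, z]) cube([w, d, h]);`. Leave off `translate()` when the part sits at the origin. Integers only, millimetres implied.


// leg_h = 462 - 28 = 434
// arm post h = 183 - 31 = 152
translate([330, 122, 434]) cube([481, 407, 28]);
translate([330, 122, 0]) cube([30, 30, 434]);
translate([781, 122, 0]) cube([30, 30, 434]);
translate([330, 499, 0]) cube([30, 30, 434]);
translate([781, 499, 0]) cube([30, 30, 434]);
translate([330, 505, 462]) cube([481, 24, 525]);
translate([330, 122, 614]) cube([31, 383, 31]);
translate([780, 122, 614]) cube([31, 383, 31]);
translate([330, 122, 462]) cube([31, 31, 152]);
translate([780, 122, 462]) cube([31, 31, 152]);


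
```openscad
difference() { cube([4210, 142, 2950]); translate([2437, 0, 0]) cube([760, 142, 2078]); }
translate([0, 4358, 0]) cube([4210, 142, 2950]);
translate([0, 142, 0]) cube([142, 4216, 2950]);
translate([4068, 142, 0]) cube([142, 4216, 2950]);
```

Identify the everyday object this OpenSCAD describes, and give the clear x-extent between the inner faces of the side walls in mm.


A single room. The interior width is 3926 mm.

Four walls enclosing a rectangle with a door in the front wall — a room. Outside width 4210 minus two 142 mm walls gives 3926 mm.


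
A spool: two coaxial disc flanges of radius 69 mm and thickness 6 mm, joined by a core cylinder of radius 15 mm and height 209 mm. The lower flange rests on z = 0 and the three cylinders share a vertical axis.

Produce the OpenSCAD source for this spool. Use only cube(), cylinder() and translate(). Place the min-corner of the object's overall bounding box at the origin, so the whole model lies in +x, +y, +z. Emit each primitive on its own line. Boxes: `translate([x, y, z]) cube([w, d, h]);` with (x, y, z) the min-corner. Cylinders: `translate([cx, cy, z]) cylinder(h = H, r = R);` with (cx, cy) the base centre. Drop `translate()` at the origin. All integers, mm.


translate([69, 69, 0]) cylinder(h = 6, r = 69);
translate([69, 69, 6]) cylinder(h = 209, r = 15);
translate([69, 69, 215]) cylinder(h = 6, r = 69);


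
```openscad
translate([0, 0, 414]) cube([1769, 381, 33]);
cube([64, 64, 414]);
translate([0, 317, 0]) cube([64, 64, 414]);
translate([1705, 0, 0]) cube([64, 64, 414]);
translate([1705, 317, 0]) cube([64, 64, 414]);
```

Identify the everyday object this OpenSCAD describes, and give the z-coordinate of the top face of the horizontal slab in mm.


A bench. The seat-top height is 447 mm.

A long slab on four corner posts — a bench. The slab sits at z = 414 with thickness 33, so the top is 414 + 33 = 447 mm.


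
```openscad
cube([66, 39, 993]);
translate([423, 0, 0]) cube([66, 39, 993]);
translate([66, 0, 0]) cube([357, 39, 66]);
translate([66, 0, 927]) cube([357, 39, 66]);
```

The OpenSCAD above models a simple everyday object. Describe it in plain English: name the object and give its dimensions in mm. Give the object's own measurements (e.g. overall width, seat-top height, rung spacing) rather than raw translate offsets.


A rectangular picture frame lying in the x–z plane (depth along y). The opening is 357 mm wide (x) by 861 mm tall (z), surrounded by a border 66 mm wide on all four sides. The frame is 39 mm deep and is made of two full-height vertical stiles with two horizontal rails fitted between them.


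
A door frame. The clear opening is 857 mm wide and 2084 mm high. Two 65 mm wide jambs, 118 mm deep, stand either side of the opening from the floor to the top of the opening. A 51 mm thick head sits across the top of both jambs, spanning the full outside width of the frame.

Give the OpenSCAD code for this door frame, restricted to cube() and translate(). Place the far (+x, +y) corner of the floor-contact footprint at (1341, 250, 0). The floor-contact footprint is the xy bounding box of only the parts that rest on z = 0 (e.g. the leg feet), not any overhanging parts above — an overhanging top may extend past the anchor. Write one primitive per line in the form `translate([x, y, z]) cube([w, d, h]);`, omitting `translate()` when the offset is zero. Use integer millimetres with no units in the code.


translate([354, 132, 0]) cube([65, 118, 2084]);
translate([1276, 132, 0]) cube([65, 118, 2084]);
translate([354, 132, 2084]) cube([987, 118, 51]);


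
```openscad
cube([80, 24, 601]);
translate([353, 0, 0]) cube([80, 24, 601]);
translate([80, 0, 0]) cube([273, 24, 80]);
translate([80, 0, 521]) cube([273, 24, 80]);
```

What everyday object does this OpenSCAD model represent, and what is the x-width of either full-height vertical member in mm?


A picture frame. The border width is 80 mm.

Four thin pieces enclosing a rectangular opening — a picture frame. The two full-height stiles are 601 mm tall; the top rail sits at z = 521 and is 80 mm tall, so the border above the opening is 601 − 521 = 80 mm, matching the stile x-width.


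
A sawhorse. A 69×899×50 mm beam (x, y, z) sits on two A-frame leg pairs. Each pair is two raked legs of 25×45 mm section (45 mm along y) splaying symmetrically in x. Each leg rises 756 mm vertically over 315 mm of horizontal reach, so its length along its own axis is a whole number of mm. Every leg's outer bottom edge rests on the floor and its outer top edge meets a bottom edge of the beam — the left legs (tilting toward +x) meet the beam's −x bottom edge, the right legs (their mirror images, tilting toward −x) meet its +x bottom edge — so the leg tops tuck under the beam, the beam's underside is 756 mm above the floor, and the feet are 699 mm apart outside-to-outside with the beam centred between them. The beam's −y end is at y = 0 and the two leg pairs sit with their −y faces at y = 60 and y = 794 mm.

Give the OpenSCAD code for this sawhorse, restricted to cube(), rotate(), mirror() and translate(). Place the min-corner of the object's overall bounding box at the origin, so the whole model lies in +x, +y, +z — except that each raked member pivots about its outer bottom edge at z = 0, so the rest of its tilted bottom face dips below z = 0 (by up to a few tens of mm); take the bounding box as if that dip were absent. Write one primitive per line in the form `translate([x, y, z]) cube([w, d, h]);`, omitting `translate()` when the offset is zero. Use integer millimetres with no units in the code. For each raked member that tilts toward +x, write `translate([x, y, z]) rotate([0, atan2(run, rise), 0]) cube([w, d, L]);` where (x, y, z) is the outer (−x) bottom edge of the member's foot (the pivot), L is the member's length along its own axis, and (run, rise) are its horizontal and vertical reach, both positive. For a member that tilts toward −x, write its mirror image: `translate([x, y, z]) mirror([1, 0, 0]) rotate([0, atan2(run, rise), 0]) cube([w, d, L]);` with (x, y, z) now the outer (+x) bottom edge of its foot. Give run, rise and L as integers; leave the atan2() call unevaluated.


translate([315, 0, 756]) cube([69, 899, 50]);
translate([0, 60, 0]) rotate([0, atan2(315, 756), 0]) cube([25, 45, 819]);
translate([699, 60, 0]) mirror([1, 0, 0]) rotate([0, atan2(315, 756), 0]) cube([25, 45, 819]);
translate([0, 794, 0]) rotate([0, atan2(315, 756), 0]) cube([25, 45, 819]);
translate([699, 794, 0]) mirror([1, 0, 0]) rotate([0, atan2(315, 756), 0]) cube([25, 45, 819]);


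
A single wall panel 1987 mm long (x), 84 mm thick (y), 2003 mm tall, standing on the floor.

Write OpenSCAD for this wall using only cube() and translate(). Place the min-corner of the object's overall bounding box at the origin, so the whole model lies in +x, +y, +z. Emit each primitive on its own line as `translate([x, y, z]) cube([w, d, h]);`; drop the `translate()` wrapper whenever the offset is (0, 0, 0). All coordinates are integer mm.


cube([1987, 84, 2003]);


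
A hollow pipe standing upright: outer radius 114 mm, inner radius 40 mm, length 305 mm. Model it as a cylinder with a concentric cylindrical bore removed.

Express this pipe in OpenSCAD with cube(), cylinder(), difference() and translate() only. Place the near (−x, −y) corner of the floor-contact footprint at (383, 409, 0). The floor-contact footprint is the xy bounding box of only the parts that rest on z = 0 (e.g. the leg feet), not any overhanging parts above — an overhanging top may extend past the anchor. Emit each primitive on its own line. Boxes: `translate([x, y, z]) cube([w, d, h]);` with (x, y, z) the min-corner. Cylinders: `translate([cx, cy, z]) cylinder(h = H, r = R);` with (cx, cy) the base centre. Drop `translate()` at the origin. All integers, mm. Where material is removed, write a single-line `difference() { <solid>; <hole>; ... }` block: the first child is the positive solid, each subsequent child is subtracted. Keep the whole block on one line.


difference() { translate([497, 523, 0]) cylinder(h = 305, r = 114); translate([497, 523, 0]) cylinder(h = 305, r = 40); }


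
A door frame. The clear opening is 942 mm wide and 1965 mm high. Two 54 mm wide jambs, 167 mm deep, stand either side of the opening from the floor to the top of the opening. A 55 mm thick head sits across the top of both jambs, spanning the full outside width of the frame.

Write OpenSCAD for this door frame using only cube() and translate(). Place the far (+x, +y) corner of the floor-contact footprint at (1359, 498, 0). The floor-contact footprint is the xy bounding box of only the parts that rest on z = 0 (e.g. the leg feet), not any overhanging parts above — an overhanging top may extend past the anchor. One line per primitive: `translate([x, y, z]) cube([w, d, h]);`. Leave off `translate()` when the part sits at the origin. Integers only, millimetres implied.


translate([309, 331, 0]) cube([54, 167, 1965]);
translate([1305, 331, 0]) cube([54, 167, 1965]);
translate([309, 331, 1965]) cube([1050, 167, 55]);


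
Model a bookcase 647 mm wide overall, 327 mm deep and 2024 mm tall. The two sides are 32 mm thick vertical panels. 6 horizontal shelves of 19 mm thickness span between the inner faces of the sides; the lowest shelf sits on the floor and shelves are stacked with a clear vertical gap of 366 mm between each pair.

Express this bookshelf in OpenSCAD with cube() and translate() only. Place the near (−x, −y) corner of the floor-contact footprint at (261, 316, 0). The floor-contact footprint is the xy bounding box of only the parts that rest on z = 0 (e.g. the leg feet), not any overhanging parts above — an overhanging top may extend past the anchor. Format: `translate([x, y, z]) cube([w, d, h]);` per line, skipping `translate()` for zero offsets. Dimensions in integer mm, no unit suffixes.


translate([261, 316, 0]) cube([32, 327, 2024]);
translate([876, 316, 0]) cube([32, 327, 2024]);
translate([293, 316, 0]) cube([583, 327, 19]);
translate([293, 316, 385]) cube([583, 327, 19]);
translate([293, 316, 770]) cube([583, 327, 19]);
translate([293, 316, 1155]) cube([583, 327, 19]);
translate([293, 316, 1540]) cube([583, 327, 19]);
translate([293, 316, 1925]) cube([583, 327, 19]);
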